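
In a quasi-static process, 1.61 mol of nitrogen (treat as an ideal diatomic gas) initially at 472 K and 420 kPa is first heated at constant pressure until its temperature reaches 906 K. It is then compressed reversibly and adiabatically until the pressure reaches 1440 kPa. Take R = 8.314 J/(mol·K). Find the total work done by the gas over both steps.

-6980 J

V₁ = nRT₁/P₁ = 1.61×8.314×472/420 = 15.0 L.
Step 1 — Isobaric: P stays 420 kPa; V/T = const ⇒ T₂ = 906 K, V₂ = 28.9 L.
W = PΔV = 420×(28.9−15.0) kPa·L = 5810 J.
ΔU = nCvΔT = 1.61×20.8×(906−472) = 14500 J.
Q = ΔU + W = nCpΔT = 20300 J.
State after step 1: P = 420 kPa, V = 28.9 L, T = 906 K.
Step 2 — Adiabatic: T₂/T₁ = (P₂/P₁)^((γ−1)/γ) ⇒ T₂ = 906×(3.43)^0.286 = 1290 K; V₂ = 12.0 L.
ΔU = nCvΔT = 1.61×20.8×(1290−906) = 12800 J.
Q = 0 for an adiabatic process, so W = −ΔU = -12800 J.
Net over both steps: W = -6980 J, Q = 20300 J, ΔU = 27300 J.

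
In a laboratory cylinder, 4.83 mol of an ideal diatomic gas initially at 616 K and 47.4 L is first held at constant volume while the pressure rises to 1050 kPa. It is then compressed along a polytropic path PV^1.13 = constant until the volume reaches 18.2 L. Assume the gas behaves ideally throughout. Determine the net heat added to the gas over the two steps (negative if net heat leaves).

P₁ = nRT₁/V₁ = 4.83×8.314×616/47.4 = 522 kPa.
Step 1 — Isochoric: V stays 47.4 L; P/T = const ⇒ T₂ = 1240 K, P₂ = 1050 kPa.
W = 0 (no volume change).
ΔU = nCvΔT = 4.83×20.8×(1240−616) = 62600 J.
Q = ΔU = 62600 J.
State after step 1: P = 1050 kPa, V = 47.4 L, T = 1240 K.
Step 2 — Polytropic n=1.13: T₂ = T₁(V₁/V₂)^(n−1) = 1240×(2.60)^0.13 = 1400 K; P₂ = P₁(V₁/V₂)^n = 3100 kPa.
W = (P₁V₁−P₂V₂)/(n−1) = (1050×47.4−3100×18.2)/0.13 = -50700 J.
ΔU = nCvΔT = 4.83×20.8×(1400−1240) = 16500 J.
Q = ΔU + W = -34200 J.
Net over both steps: W = -50700 J, Q = 28300 J, ΔU = 79100 J.

28300 J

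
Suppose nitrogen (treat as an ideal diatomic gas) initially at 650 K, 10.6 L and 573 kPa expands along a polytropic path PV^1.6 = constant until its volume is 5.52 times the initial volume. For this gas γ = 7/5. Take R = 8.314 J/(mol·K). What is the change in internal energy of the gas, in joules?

-9740 J

n = P₁V₁/(RT₁) = 573×10.6/(8.314×650) = 1.12 mol.
Polytropic n=1.6: T₂ = T₁(V₁/V₂)^(n−1) = 650×(0.181)^0.60 = 233 K; P₂ = P₁(V₁/V₂)^n = 37.2 kPa.
For an ideal gas ΔU = nCvΔT with Cv = (5/2)R = 20.8 J/(mol·K).
ΔU = 1.12×20.8×(233−650) = -9740 J.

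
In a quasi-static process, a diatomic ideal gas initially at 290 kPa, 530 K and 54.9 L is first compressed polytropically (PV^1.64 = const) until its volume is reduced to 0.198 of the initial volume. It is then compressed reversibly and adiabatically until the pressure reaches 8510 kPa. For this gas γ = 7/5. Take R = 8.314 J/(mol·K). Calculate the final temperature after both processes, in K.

1840 K

n = P₁V₁/(RT₁) = 290×54.9/(8.314×530) = 3.61 mol.
Step 1 — Polytropic n=1.64: T₂ = T₁(V₁/V₂)^(n−1) = 530×(5.05)^0.64 = 1490 K; P₂ = P₁(V₁/V₂)^n = 4130 kPa.
W = (P₁V₁−P₂V₂)/(n−1) = (290×54.9−4130×10.9)/0.64 = -45300 J.
ΔU = nCvΔT = 3.61×20.8×(1490−530) = 72400 J.
Q = ΔU + W = 27200 J.
State after step 1: P = 4130 kPa, V = 10.9 L, T = 1490 K.
Step 2 — Adiabatic: T₂/T₁ = (P₂/P₁)^((γ−1)/γ) ⇒ T₂ = 1490×(2.06)^0.286 = 1840 K; V₂ = 6.48 L.
ΔU = nCvΔT = 3.61×20.8×(1840−1490) = 25800 J.
Q = 0 for an adiabatic process, so W = −ΔU = -25800 J.
Net over both steps: W = -71000 J, Q = 27200 J, ΔU = 98200 J.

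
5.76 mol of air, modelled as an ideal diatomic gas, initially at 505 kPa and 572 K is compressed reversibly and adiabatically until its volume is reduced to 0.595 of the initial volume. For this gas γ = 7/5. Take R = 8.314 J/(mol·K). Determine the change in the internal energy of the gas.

15800 J

V₁ = nRT₁/P₁ = 5.76×8.314×572/505 = 54.2 L.
Adiabatic: TV^(γ−1) = const ⇒ T₂ = 572×(1.68)^0.400 = 704 K; PV^γ = const ⇒ P₂ = 1040 kPa.
For an ideal gas ΔU = nCvΔT with Cv = (5/2)R = 20.8 J/(mol·K).
ΔU = 5.76×20.8×(704−572) = 15800 J.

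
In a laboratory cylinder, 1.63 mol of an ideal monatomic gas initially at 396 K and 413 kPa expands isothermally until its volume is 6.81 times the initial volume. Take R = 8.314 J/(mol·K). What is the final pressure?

V₁ = nRT₁/P₁ = 1.63×8.314×396/413 = 13.0 L.
Isothermal: T stays 396 K; PV = const ⇒ V₂ = 88.5 L, P₂ = 60.6 kPa.

60.6 kPa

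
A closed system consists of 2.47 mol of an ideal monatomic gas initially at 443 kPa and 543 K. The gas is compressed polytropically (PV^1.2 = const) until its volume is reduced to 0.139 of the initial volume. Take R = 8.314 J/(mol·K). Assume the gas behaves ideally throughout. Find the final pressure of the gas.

V₁ = nRT₁/P₁ = 2.47×8.314×543/443 = 25.2 L.
Polytropic n=1.2: T₂ = T₁(V₁/V₂)^(n−1) = 543×(7.19)^0.20 = 806 K; P₂ = P₁(V₁/V₂)^n = 4730 kPa.

4730 kPa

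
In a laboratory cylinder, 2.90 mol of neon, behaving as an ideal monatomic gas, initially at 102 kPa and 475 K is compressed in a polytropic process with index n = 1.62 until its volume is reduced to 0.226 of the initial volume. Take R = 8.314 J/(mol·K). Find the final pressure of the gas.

V₁ = nRT₁/P₁ = 2.90×8.314×475/102 = 112 L.
Polytropic n=1.62: T₂ = T₁(V₁/V₂)^(n−1) = 475×(4.42)^0.62 = 1190 K; P₂ = P₁(V₁/V₂)^n = 1130 kPa.

1130 kPa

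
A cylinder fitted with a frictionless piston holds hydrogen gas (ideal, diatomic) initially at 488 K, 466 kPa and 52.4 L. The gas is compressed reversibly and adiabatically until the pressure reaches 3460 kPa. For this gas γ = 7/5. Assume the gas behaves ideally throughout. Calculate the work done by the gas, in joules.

n = P₁V₁/(RT₁) = 466×52.4/(8.314×488) = 6.02 mol.
Adiabatic: T₂/T₁ = (P₂/P₁)^((γ−1)/γ) ⇒ T₂ = 488×(7.42)^0.286 = 865 K; V₂ = 12.5 L.
ΔU = nCvΔT = 6.02×20.8×(865−488) = 47200 J.
Q = 0 for an adiabatic process, so W = −ΔU = -47200 J.

-47200 J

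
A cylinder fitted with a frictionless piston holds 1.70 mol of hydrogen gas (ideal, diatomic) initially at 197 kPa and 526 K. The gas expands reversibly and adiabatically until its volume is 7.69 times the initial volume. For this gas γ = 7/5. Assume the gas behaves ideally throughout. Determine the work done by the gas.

V₁ = nRT₁/P₁ = 1.70×8.314×526/197 = 37.7 L.
Adiabatic: TV^(γ−1) = const ⇒ T₂ = 526×(0.130)^0.400 = 233 K; PV^γ = const ⇒ P₂ = 11.3 kPa.
ΔU = nCvΔT = 1.70×20.8×(233−526) = -10400 J.
Q = 0 for an adiabatic process, so W = −ΔU = 10400 J.

10400 J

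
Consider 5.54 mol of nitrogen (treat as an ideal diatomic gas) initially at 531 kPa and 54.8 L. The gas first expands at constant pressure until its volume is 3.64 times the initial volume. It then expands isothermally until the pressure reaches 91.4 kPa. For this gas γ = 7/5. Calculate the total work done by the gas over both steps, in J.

263000 J

T₁ = P₁V₁/(nR) = 531×54.8/(5.54×8.314) = 632 K.
Step 1 — Isobaric: P stays 531 kPa; V/T = const ⇒ T₂ = 2300 K, V₂ = 199 L.
W = PΔV = 531×(199−54.8) kPa·L = 76800 J.
ΔU = nCvΔT = 5.54×20.8×(2300−632) = 192000 J.
Q = ΔU + W = nCpΔT = 269000 J.
State after step 1: P = 531 kPa, V = 199 L, T = 2300 K.
Step 2 — Isothermal: T stays 2300 K; PV = const ⇒ V₂ = 1160 L, P₂ = 91.4 kPa.
ΔU = 0 (ideal gas, T constant).
W = nRT ln(V₂/V₁) = 5.54×8.314×2300×ln(5.81) = 186000 J.
Q = ΔU + W = 186000 J.
Net over both steps: W = 263000 J, Q = 455000 J, ΔU = 192000 J.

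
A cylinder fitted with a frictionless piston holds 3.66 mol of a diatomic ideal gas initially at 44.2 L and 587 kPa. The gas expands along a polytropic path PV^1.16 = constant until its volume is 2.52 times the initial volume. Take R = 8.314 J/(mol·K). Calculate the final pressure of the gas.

201 kPa

T₁ = P₁V₁/(nR) = 587×44.2/(3.66×8.314) = 853 K.
Polytropic n=1.16: T₂ = T₁(V₁/V₂)^(n−1) = 853×(0.397)^0.16 = 735 K; P₂ = P₁(V₁/V₂)^n = 201 kPa.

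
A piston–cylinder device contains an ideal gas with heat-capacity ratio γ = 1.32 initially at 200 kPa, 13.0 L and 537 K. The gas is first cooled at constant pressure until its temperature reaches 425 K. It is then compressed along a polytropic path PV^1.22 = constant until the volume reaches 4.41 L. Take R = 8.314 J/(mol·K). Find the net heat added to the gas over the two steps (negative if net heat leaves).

n = P₁V₁/(RT₁) = 200×13.0/(8.314×537) = 0.582 mol.
Step 1 — Isobaric: P stays 200 kPa; V/T = const ⇒ T₂ = 425 K, V₂ = 10.3 L.
W = PΔV = 200×(10.3−13.0) kPa·L = -542 J.
ΔU = nCvΔT = 0.582×26.0×(425−537) = -1690 J.
Q = ΔU + W = nCpΔT = -2240 J.
State after step 1: P = 200 kPa, V = 10.3 L, T = 425 K.
Step 2 — Polytropic n=1.22: T₂ = T₁(V₁/V₂)^(n−1) = 425×(2.33)^0.22 = 512 K; P₂ = P₁(V₁/V₂)^n = 562 kPa.
W = (P₁V₁−P₂V₂)/(n−1) = (200×10.3−562×4.41)/0.22 = -1920 J.
ΔU = nCvΔT = 0.582×26.0×(512−425) = 1320 J.
Q = ΔU + W = -599 J.
Net over both steps: W = -2460 J, Q = -2840 J, ΔU = -377 J.

-2840 J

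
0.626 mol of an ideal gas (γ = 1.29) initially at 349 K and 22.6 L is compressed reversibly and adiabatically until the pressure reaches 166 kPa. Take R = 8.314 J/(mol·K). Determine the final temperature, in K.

P₁ = nRT₁/V₁ = 0.626×8.314×349/22.6 = 80.4 kPa.
Adiabatic: T₂/T₁ = (P₂/P₁)^((γ−1)/γ) ⇒ T₂ = 349×(2.07)^0.225 = 411 K; V₂ = 12.9 L.

411 K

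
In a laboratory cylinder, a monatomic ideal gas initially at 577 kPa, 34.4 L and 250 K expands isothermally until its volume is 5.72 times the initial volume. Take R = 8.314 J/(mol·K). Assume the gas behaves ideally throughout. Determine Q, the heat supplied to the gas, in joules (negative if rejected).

34600 J

n = P₁V₁/(RT₁) = 577×34.4/(8.314×250) = 9.55 mol.
Isothermal: T stays 250 K; PV = const ⇒ V₂ = 197 L, P₂ = 101 kPa.
ΔU = 0 (ideal gas, T constant).
W = nRT ln(V₂/V₁) = 9.55×8.314×250×ln(5.72) = 34600 J.
Q = ΔU + W = 34600 J.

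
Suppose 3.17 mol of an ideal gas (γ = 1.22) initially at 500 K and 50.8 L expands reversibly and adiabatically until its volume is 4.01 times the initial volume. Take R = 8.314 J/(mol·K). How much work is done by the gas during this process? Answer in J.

15800 J

P₁ = nRT₁/V₁ = 3.17×8.314×500/50.8 = 259 kPa.
Adiabatic: TV^(γ−1) = const ⇒ T₂ = 500×(0.249)^0.220 = 368 K; PV^γ = const ⇒ P₂ = 47.7 kPa.
ΔU = nCvΔT = 3.17×37.8×(368−500) = -15800 J.
Q = 0 for an adiabatic process, so W = −ΔU = 15800 J.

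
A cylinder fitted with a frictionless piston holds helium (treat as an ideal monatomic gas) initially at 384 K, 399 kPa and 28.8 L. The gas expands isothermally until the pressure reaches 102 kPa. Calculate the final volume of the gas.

113 L

Isothermal: T stays 384 K; PV = const ⇒ V₂ = 113 L, P₂ = 102 kPa.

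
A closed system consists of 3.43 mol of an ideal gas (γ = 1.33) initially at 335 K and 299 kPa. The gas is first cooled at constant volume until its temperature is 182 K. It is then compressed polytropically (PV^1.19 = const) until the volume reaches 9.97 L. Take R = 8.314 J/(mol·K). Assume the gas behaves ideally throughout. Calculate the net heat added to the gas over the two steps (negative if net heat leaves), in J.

V₁ = nRT₁/P₁ = 3.43×8.314×335/299 = 32.0 L.
Step 1 — Isochoric: V stays 32.0 L; P/T = const ⇒ T₂ = 182 K, P₂ = 162 kPa.
W = 0 (no volume change).
ΔU = nCvΔT = 3.43×25.2×(182−335) = -13200 J.
Q = ΔU = -13200 J.
State after step 1: P = 162 kPa, V = 32.0 L, T = 182 K.
Step 2 — Polytropic n=1.19: T₂ = T₁(V₁/V₂)^(n−1) = 182×(3.20)^0.19 = 227 K; P₂ = P₁(V₁/V₂)^n = 649 kPa.
W = (P₁V₁−P₂V₂)/(n−1) = (162×32.0−649×9.97)/0.19 = -6770 J.
ΔU = nCvΔT = 3.43×25.2×(227−182) = 3900 J.
Q = ΔU + W = -2870 J.
Net over both steps: W = -6770 J, Q = -16100 J, ΔU = -9330 J.

-16100 J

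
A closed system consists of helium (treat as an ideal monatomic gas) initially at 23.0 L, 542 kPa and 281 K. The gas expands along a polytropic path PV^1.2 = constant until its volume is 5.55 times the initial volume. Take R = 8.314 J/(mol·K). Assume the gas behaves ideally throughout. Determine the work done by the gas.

n = P₁V₁/(RT₁) = 542×23.0/(8.314×281) = 5.34 mol.
Polytropic n=1.2: T₂ = T₁(V₁/V₂)^(n−1) = 281×(0.180)^0.20 = 199 K; P₂ = P₁(V₁/V₂)^n = 69.3 kPa.
W = (P₁V₁−P₂V₂)/(n−1) = (542×23.0−69.3×128)/0.20 = 18100 J.

18100 J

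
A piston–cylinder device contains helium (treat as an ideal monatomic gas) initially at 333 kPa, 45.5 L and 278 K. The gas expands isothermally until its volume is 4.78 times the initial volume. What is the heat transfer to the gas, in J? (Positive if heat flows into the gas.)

23700 J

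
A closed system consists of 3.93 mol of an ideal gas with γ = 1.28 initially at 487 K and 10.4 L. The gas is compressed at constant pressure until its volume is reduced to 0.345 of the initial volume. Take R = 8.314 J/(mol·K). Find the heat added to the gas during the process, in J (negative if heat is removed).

-47600 J

P₁ = nRT₁/V₁ = 3.93×8.314×487/10.4 = 1530 kPa.
Isobaric: P stays 1530 kPa; V/T = const ⇒ T₂ = 168 K, V₂ = 3.59 L.
W = PΔV = 1530×(3.59−10.4) kPa·L = -10400 J.
ΔU = nCvΔT = 3.93×29.7×(168−487) = -37200 J.
Q = ΔU + W = nCpΔT = -47600 J.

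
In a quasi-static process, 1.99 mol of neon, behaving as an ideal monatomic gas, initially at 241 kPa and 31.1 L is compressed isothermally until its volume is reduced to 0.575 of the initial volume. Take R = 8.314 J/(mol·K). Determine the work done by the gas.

-4150 J

T₁ = P₁V₁/(nR) = 241×31.1/(1.99×8.314) = 453 K.
Isothermal: T stays 453 K; PV = const ⇒ V₂ = 17.9 L, P₂ = 419 kPa.
W = nRT ln(V₂/V₁) = 1.99×8.314×453×ln(0.575) = -4150 J.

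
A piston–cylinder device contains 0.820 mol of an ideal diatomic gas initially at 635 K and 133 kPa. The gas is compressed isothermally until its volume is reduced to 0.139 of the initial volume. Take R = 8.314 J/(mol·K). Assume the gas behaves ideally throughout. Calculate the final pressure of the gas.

957 kPa

V₁ = nRT₁/P₁ = 0.820×8.314×635/133 = 32.5 L.
Isothermal: T stays 635 K; PV = const ⇒ V₂ = 4.52 L, P₂ = 957 kPa.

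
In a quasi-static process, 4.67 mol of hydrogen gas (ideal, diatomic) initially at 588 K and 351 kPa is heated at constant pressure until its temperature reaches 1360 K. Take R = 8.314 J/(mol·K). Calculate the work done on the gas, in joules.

V₁ = nRT₁/P₁ = 4.67×8.314×588/351 = 65.0 L.
Isobaric: P stays 351 kPa; V/T = const ⇒ T₂ = 1360 K, V₂ = 150 L.
W = PΔV = 351×(150−65.0) kPa·L = 30000 J.
Work done on the gas = −W_by = -30000 J.

-30000 J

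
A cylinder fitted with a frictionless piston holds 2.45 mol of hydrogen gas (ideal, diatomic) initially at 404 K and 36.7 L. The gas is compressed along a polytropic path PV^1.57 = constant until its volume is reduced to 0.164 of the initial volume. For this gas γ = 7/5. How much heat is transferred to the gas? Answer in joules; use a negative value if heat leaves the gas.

11100 J

P₁ = nRT₁/V₁ = 2.45×8.314×404/36.7 = 224 kPa.
Polytropic n=1.57: T₂ = T₁(V₁/V₂)^(n−1) = 404×(6.10)^0.57 = 1130 K; P₂ = P₁(V₁/V₂)^n = 3830 kPa.
W = (P₁V₁−P₂V₂)/(n−1) = (224×36.7−3830×6.02)/0.57 = -26000 J.
ΔU = nCvΔT = 2.45×20.8×(1130−404) = 37100 J.
Q = ΔU + W = 11100 J.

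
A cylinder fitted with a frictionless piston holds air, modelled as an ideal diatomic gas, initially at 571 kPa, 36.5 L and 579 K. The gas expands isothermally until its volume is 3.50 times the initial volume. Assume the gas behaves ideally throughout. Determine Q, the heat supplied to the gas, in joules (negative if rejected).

n = P₁V₁/(RT₁) = 571×36.5/(8.314×579) = 4.33 mol.
Isothermal: T stays 579 K; PV = const ⇒ V₂ = 128 L, P₂ = 163 kPa.
ΔU = 0 (ideal gas, T constant).
W = nRT ln(V₂/V₁) = 4.33×8.314×579×ln(3.50) = 26100 J.
Q = ΔU + W = 26100 J.

26100 J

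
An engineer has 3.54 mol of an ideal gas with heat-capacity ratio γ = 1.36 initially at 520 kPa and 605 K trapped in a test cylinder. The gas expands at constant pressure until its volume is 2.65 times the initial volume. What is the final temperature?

1600 K

V₁ = nRT₁/P₁ = 3.54×8.314×605/520 = 34.2 L.
Isobaric: P stays 520 kPa; V/T = const ⇒ T₂ = 1600 K, V₂ = 90.7 L.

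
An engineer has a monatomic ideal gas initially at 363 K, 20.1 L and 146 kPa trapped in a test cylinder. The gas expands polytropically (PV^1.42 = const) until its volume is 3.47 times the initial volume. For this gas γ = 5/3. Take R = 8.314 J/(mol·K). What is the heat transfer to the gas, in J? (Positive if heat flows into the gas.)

1050 J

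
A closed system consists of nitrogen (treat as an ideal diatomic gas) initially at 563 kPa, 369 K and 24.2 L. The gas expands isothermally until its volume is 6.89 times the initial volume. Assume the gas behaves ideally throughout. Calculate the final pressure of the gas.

Isothermal: T stays 369 K; PV = const ⇒ V₂ = 167 L, P₂ = 81.7 kPa.

81.7 kPa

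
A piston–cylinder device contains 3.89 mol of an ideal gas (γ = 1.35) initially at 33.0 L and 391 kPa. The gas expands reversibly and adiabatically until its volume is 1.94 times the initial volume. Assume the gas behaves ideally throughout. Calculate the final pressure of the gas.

T₁ = P₁V₁/(nR) = 391×33.0/(3.89×8.314) = 399 K.
Adiabatic: TV^(γ−1) = const ⇒ T₂ = 399×(0.515)^0.350 = 316 K; PV^γ = const ⇒ P₂ = 160 kPa.

160 kPa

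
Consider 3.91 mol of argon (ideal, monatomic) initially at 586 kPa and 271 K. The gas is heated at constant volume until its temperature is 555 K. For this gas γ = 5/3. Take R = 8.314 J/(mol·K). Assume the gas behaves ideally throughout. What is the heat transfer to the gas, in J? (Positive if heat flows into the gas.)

13800 J

V₁ = nRT₁/P₁ = 3.91×8.314×271/586 = 15.0 L.
Isochoric: V stays 15.0 L; P/T = const ⇒ T₂ = 555 K, P₂ = 1200 kPa.
W = 0 (no volume change).
ΔU = nCvΔT = 3.91×12.5×(555−271) = 13800 J.
Q = ΔU = 13800 J.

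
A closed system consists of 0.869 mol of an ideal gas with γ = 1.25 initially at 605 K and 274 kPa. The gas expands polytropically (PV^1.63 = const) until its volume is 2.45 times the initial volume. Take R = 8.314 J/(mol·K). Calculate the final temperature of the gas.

V₁ = nRT₁/P₁ = 0.869×8.314×605/274 = 16.0 L.
Polytropic n=1.63: T₂ = T₁(V₁/V₂)^(n−1) = 605×(0.408)^0.63 = 344 K; P₂ = P₁(V₁/V₂)^n = 63.6 kPa.

344 K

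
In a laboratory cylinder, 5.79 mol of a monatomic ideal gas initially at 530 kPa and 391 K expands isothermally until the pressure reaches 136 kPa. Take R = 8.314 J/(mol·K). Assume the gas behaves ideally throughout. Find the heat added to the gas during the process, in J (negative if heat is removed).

25600 J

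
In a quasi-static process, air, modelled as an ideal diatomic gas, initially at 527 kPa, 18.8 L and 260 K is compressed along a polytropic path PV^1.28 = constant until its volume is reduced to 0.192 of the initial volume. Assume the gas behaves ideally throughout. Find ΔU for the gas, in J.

14500 J

n = P₁V₁/(RT₁) = 527×18.8/(8.314×260) = 4.58 mol.
Polytropic n=1.28: T₂ = T₁(V₁/V₂)^(n−1) = 260×(5.21)^0.28 = 413 K; P₂ = P₁(V₁/V₂)^n = 4360 kPa.
For an ideal gas ΔU = nCvΔT with Cv = (5/2)R = 20.8 J/(mol·K).
ΔU = 4.58×20.8×(413−260) = 14500 J.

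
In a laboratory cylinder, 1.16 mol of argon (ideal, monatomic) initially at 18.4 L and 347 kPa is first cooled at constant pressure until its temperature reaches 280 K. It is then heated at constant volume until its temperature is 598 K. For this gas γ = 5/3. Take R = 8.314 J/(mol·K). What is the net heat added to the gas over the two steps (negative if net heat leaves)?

T₁ = P₁V₁/(nR) = 347×18.4/(1.16×8.314) = 662 K.
Step 1 — Isobaric: P stays 347 kPa; V/T = const ⇒ T₂ = 280 K, V₂ = 7.78 L.
W = PΔV = 347×(7.78−18.4) kPa·L = -3680 J.
ΔU = nCvΔT = 1.16×12.5×(280−662) = -5530 J.
Q = ΔU + W = nCpΔT = -9210 J.
State after step 1: P = 347 kPa, V = 7.78 L, T = 280 K.
Step 2 — Isochoric: V stays 7.78 L; P/T = const ⇒ T₂ = 598 K, P₂ = 741 kPa.
W = 0 (no volume change).
ΔU = nCvΔT = 1.16×12.5×(598−280) = 4600 J.
Q = ΔU = 4600 J.
Net over both steps: W = -3680 J, Q = -4610 J, ΔU = -926 J.

-4610 J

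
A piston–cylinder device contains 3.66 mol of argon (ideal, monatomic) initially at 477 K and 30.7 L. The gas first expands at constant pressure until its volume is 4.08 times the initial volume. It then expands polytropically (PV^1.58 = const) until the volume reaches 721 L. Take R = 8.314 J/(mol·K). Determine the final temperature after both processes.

705 K

P₁ = nRT₁/V₁ = 3.66×8.314×477/30.7 = 473 kPa.
Step 1 — Isobaric: P stays 473 kPa; V/T = const ⇒ T₂ = 1950 K, V₂ = 125 L.
W = PΔV = 473×(125−30.7) kPa·L = 44700 J.
ΔU = nCvΔT = 3.66×12.5×(1950−477) = 67100 J.
Q = ΔU + W = nCpΔT = 112000 J.
State after step 1: P = 473 kPa, V = 125 L, T = 1950 K.
Step 2 — Polytropic n=1.58: T₂ = T₁(V₁/V₂)^(n−1) = 1950×(0.174)^0.58 = 705 K; P₂ = P₁(V₁/V₂)^n = 29.8 kPa.
W = (P₁V₁−P₂V₂)/(n−1) = (473×125−29.8×721)/0.58 = 65100 J.
ΔU = nCvΔT = 3.66×12.5×(705−1950) = -56600 J.
Q = ΔU + W = 8460 J.
Net over both steps: W = 110000 J, Q = 120000 J, ΔU = 10400 J.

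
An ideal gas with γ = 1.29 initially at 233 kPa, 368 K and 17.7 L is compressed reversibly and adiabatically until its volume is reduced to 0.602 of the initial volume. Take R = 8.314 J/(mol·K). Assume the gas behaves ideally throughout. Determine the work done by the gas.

-2250 J

n = P₁V₁/(RT₁) = 233×17.7/(8.314×368) = 1.35 mol.
Adiabatic: TV^(γ−1) = const ⇒ T₂ = 368×(1.66)^0.290 = 426 K; PV^γ = const ⇒ P₂ = 448 kPa.
ΔU = nCvΔT = 1.35×28.7×(426−368) = 2250 J.
Q = 0 for an adiabatic process, so W = −ΔU = -2250 J.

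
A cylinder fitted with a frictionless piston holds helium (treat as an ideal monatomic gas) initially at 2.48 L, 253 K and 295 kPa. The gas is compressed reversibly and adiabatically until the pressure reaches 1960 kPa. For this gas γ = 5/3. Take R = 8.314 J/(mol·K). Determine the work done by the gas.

-1240 J

n = P₁V₁/(RT₁) = 295×2.48/(8.314×253) = 0.348 mol.
Adiabatic: T₂/T₁ = (P₂/P₁)^((γ−1)/γ) ⇒ T₂ = 253×(6.64)^0.400 = 540 K; V₂ = 0.796 L.
ΔU = nCvΔT = 0.348×12.5×(540−253) = 1240 J.
Q = 0 for an adiabatic process, so W = −ΔU = -1240 J.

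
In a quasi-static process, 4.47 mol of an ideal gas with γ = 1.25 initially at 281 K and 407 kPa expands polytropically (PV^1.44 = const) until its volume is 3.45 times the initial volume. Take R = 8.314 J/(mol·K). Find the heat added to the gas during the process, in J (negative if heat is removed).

-7580 J

V₁ = nRT₁/P₁ = 4.47×8.314×281/407 = 25.7 L.
Polytropic n=1.44: T₂ = T₁(V₁/V₂)^(n−1) = 281×(0.290)^0.44 = 163 K; P₂ = P₁(V₁/V₂)^n = 68.4 kPa.
W = (P₁V₁−P₂V₂)/(n−1) = (407×25.7−68.4×88.5)/0.44 = 9970 J.
ΔU = nCvΔT = 4.47×33.3×(163−281) = -17500 J.
Q = ΔU + W = -7580 J.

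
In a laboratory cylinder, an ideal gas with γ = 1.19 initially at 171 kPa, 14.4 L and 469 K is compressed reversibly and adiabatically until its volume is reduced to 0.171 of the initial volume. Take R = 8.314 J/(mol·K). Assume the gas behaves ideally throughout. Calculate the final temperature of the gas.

Adiabatic: TV^(γ−1) = const ⇒ T₂ = 469×(5.85)^0.190 = 656 K; PV^γ = const ⇒ P₂ = 1400 kPa.

656 K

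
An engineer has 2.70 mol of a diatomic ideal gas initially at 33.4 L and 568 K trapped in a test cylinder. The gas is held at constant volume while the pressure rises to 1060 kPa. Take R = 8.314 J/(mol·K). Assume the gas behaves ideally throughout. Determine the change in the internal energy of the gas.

P₁ = nRT₁/V₁ = 2.70×8.314×568/33.4 = 382 kPa.
Isochoric: V stays 33.4 L; P/T = const ⇒ T₂ = 1580 K, P₂ = 1060 kPa.
For an ideal gas ΔU = nCvΔT with Cv = (5/2)R = 20.8 J/(mol·K).
ΔU = 2.70×20.8×(1580−568) = 56600 J.

56600 J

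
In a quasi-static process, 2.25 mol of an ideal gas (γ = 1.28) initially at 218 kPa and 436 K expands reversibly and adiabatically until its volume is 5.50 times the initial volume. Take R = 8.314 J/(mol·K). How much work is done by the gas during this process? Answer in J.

V₁ = nRT₁/P₁ = 2.25×8.314×436/218 = 37.4 L.
Adiabatic: TV^(γ−1) = const ⇒ T₂ = 436×(0.182)^0.280 = 271 K; PV^γ = const ⇒ P₂ = 24.6 kPa.
ΔU = nCvΔT = 2.25×29.7×(271−436) = -11100 J.
Q = 0 for an adiabatic process, so W = −ΔU = 11100 J.

11100 J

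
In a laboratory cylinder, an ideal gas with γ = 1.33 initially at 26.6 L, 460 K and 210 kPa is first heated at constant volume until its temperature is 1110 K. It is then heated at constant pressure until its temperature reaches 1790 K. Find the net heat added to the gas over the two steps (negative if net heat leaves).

57200 J

n = P₁V₁/(RT₁) = 210×26.6/(8.314×460) = 1.46 mol.
Step 1 — Isochoric: V stays 26.6 L; P/T = const ⇒ T₂ = 1110 K, P₂ = 507 kPa.
W = 0 (no volume change).
ΔU = nCvΔT = 1.46×25.2×(1110−460) = 23900 J.
Q = ΔU = 23900 J.
State after step 1: P = 507 kPa, V = 26.6 L, T = 1110 K.
Step 2 — Isobaric: P stays 507 kPa; V/T = const ⇒ T₂ = 1790 K, V₂ = 42.9 L.
W = PΔV = 507×(42.9−26.6) kPa·L = 8260 J.
ΔU = nCvΔT = 1.46×25.2×(1790−1110) = 25000 J.
Q = ΔU + W = nCpΔT = 33300 J.
Net over both steps: W = 8260 J, Q = 57200 J, ΔU = 48900 J.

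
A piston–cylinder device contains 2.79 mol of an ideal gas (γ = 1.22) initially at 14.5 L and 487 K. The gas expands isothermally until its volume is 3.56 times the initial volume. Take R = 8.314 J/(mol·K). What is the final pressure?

219 kPa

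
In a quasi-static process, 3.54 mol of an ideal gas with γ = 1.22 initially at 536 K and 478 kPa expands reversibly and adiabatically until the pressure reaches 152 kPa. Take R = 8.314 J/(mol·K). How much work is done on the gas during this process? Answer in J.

V₁ = nRT₁/P₁ = 3.54×8.314×536/478 = 33.0 L.
Adiabatic: T₂/T₁ = (P₂/P₁)^((γ−1)/γ) ⇒ T₂ = 536×(0.318)^0.180 = 436 K; V₂ = 84.4 L.
ΔU = nCvΔT = 3.54×37.8×(436−536) = -13400 J.
Q = 0 for an adiabatic process, so W = −ΔU = 13400 J.
Work done on the gas = −W_by = -13400 J.

-13400 J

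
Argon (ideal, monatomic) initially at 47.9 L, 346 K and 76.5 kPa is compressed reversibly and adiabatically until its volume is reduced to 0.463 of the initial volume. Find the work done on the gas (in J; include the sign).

n = P₁V₁/(RT₁) = 76.5×47.9/(8.314×346) = 1.27 mol.
Adiabatic: TV^(γ−1) = const ⇒ T₂ = 346×(2.16)^0.667 = 578 K; PV^γ = const ⇒ P₂ = 276 kPa.
ΔU = nCvΔT = 1.27×12.5×(578−346) = 3690 J.
Q = 0 for an adiabatic process, so W = −ΔU = -3690 J.
Work done on the gas = −W_by = 3690 J.

3690 J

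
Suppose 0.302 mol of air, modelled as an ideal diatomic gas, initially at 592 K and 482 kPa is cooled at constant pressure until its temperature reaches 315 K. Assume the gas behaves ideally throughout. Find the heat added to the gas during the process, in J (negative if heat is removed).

-2430 J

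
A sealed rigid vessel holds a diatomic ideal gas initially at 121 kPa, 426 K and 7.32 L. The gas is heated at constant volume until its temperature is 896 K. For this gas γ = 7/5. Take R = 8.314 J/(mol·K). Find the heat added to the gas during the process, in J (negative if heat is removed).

2440 J

n = P₁V₁/(RT₁) = 121×7.32/(8.314×426) = 0.250 mol.
Isochoric: V stays 7.32 L; P/T = const ⇒ T₂ = 896 K, P₂ = 254 kPa.
W = 0 (no volume change).
ΔU = nCvΔT = 0.250×20.8×(896−426) = 2440 J.
Q = ΔU = 2440 J.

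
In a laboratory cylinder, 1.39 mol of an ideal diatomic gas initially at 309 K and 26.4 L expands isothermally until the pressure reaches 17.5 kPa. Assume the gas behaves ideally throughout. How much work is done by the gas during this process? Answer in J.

7300 J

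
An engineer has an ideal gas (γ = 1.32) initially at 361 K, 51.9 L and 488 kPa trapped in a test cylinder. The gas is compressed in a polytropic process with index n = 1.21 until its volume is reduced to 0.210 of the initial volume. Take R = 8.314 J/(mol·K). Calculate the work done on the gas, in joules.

46800 J

n = P₁V₁/(RT₁) = 488×51.9/(8.314×361) = 8.44 mol.
Polytropic n=1.21: T₂ = T₁(V₁/V₂)^(n−1) = 361×(4.76)^0.21 = 501 K; P₂ = P₁(V₁/V₂)^n = 3230 kPa.
W = (P₁V₁−P₂V₂)/(n−1) = (488×51.9−3230×10.9)/0.21 = -46800 J.
Work done on the gas = −W_by = 46800 J.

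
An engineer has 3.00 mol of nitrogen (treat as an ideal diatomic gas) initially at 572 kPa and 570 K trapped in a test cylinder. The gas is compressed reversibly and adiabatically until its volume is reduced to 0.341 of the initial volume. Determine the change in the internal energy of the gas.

19100 J

V₁ = nRT₁/P₁ = 3.00×8.314×570/572 = 24.9 L.
Adiabatic: TV^(γ−1) = const ⇒ T₂ = 570×(2.93)^0.400 = 877 K; PV^γ = const ⇒ P₂ = 2580 kPa.
For an ideal gas ΔU = nCvΔT with Cv = (5/2)R = 20.8 J/(mol·K).
ΔU = 3.00×20.8×(877−570) = 19100 J.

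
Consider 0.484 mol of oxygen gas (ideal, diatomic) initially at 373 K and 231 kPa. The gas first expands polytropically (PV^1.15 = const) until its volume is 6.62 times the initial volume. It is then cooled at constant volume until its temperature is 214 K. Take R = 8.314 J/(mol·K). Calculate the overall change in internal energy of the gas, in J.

V₁ = nRT₁/P₁ = 0.484×8.314×373/231 = 6.50 L.
Step 1 — Polytropic n=1.15: T₂ = T₁(V₁/V₂)^(n−1) = 373×(0.151)^0.15 = 281 K; P₂ = P₁(V₁/V₂)^n = 26.3 kPa.
W = (P₁V₁−P₂V₂)/(n−1) = (231×6.50−26.3×43.0)/0.15 = 2470 J.
ΔU = nCvΔT = 0.484×20.8×(281−373) = -926 J.
Q = ΔU + W = 1540 J.
State after step 1: P = 26.3 kPa, V = 43.0 L, T = 281 K.
Step 2 — Isochoric: V stays 43.0 L; P/T = const ⇒ T₂ = 214 K, P₂ = 20.0 kPa.
W = 0 (no volume change).
ΔU = nCvΔT = 0.484×20.8×(214−281) = -673 J.
Q = ΔU = -673 J.
Net over both steps: W = 2470 J, Q = 871 J, ΔU = -1600 J.

-1600 J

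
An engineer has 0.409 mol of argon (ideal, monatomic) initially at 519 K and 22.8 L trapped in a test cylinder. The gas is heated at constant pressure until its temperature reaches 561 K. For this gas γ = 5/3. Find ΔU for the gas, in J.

P₁ = nRT₁/V₁ = 0.409×8.314×519/22.8 = 77.4 kPa.
Isobaric: P stays 77.4 kPa; V/T = const ⇒ T₂ = 561 K, V₂ = 24.6 L.
For an ideal gas ΔU = nCvΔT with Cv = (3/2)R = 12.5 J/(mol·K).
ΔU = 0.409×12.5×(561−519) = 214 J.

214 J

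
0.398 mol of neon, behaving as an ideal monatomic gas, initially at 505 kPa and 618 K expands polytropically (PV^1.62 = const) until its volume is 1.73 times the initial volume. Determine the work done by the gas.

950 J

V₁ = nRT₁/P₁ = 0.398×8.314×618/505 = 4.05 L.
Polytropic n=1.62: T₂ = T₁(V₁/V₂)^(n−1) = 618×(0.578)^0.62 = 440 K; P₂ = P₁(V₁/V₂)^n = 208 kPa.
W = (P₁V₁−P₂V₂)/(n−1) = (505×4.05−208×7.01)/0.62 = 950 J.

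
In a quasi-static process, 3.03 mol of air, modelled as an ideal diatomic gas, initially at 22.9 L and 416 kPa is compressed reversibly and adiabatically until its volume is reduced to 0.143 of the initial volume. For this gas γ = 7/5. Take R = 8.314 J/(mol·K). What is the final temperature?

823 K

T₁ = P₁V₁/(nR) = 416×22.9/(3.03×8.314) = 378 K.
Adiabatic: TV^(γ−1) = const ⇒ T₂ = 378×(6.99)^0.400 = 823 K; PV^γ = const ⇒ P₂ = 6330 kPa.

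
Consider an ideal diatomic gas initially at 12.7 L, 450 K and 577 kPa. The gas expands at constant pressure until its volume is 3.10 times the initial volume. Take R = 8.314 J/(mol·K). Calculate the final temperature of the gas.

1400 K

Isobaric: P stays 577 kPa; V/T = const ⇒ T₂ = 1400 K, V₂ = 39.4 L.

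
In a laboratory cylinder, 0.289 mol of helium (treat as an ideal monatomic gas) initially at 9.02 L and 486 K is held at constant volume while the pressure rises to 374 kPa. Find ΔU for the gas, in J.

3310 J

P₁ = nRT₁/V₁ = 0.289×8.314×486/9.02 = 129 kPa.
Isochoric: V stays 9.02 L; P/T = const ⇒ T₂ = 1400 K, P₂ = 374 kPa.
For an ideal gas ΔU = nCvΔT with Cv = (3/2)R = 12.5 J/(mol·K).
ΔU = 0.289×12.5×(1400−486) = 3310 J.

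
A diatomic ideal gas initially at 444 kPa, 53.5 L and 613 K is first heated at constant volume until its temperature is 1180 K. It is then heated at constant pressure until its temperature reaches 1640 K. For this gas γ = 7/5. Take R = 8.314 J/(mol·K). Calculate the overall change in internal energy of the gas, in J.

99500 J

n = P₁V₁/(RT₁) = 444×53.5/(8.314×613) = 4.66 mol.
Step 1 — Isochoric: V stays 53.5 L; P/T = const ⇒ T₂ = 1180 K, P₂ = 855 kPa.
W = 0 (no volume change).
ΔU = nCvΔT = 4.66×20.8×(1180−613) = 54900 J.
Q = ΔU = 54900 J.
State after step 1: P = 855 kPa, V = 53.5 L, T = 1180 K.
Step 2 — Isobaric: P stays 855 kPa; V/T = const ⇒ T₂ = 1640 K, V₂ = 74.4 L.
W = PΔV = 855×(74.4−53.5) kPa·L = 17800 J.
ΔU = nCvΔT = 4.66×20.8×(1640−1180) = 44600 J.
Q = ΔU + W = nCpΔT = 62400 J.
Net over both steps: W = 17800 J, Q = 117000 J, ΔU = 99500 J.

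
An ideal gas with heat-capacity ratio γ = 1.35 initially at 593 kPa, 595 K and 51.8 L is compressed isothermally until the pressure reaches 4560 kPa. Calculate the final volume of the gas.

Isothermal: T stays 595 K; PV = const ⇒ V₂ = 6.74 L, P₂ = 4560 kPa.

6.74 L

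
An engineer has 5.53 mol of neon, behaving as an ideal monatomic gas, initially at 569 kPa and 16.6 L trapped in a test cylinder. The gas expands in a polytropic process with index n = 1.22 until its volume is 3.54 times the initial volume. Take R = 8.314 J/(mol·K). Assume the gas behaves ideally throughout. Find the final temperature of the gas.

156 K

T₁ = P₁V₁/(nR) = 569×16.6/(5.53×8.314) = 205 K.
Polytropic n=1.22: T₂ = T₁(V₁/V₂)^(n−1) = 205×(0.282)^0.22 = 156 K; P₂ = P₁(V₁/V₂)^n = 122 kPa.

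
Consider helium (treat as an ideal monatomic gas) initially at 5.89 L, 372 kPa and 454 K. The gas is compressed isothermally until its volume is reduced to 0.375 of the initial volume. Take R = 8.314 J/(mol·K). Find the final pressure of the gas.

Isothermal: T stays 454 K; PV = const ⇒ V₂ = 2.21 L, P₂ = 992 kPa.

992 kPa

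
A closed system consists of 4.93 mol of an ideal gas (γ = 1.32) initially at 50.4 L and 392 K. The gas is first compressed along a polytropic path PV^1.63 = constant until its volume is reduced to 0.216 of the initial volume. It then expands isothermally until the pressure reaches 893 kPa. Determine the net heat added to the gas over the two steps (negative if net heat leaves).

102000 J

P₁ = nRT₁/V₁ = 4.93×8.314×392/50.4 = 319 kPa.
Step 1 — Polytropic n=1.63: T₂ = T₁(V₁/V₂)^(n−1) = 392×(4.63)^0.63 = 1030 K; P₂ = P₁(V₁/V₂)^n = 3880 kPa.
W = (P₁V₁−P₂V₂)/(n−1) = (319×50.4−3880×10.9)/0.63 = -41500 J.
ΔU = nCvΔT = 4.93×26.0×(1030−392) = 81600 J.
Q = ΔU + W = 40200 J.
State after step 1: P = 3880 kPa, V = 10.9 L, T = 1030 K.
Step 2 — Isothermal: T stays 1030 K; PV = const ⇒ V₂ = 47.2 L, P₂ = 893 kPa.
ΔU = 0 (ideal gas, T constant).
W = nRT ln(V₂/V₁) = 4.93×8.314×1030×ln(4.34) = 61900 J.
Q = ΔU + W = 61900 J.
Net over both steps: W = 20500 J, Q = 102000 J, ΔU = 81600 J.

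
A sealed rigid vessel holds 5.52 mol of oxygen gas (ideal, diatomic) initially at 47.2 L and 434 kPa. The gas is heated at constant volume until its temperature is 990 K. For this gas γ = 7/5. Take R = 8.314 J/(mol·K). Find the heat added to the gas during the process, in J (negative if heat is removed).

62400 J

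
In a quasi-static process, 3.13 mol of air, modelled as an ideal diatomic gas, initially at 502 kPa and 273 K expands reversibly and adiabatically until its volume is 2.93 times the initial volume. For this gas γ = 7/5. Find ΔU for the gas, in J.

-6210 J

V₁ = nRT₁/P₁ = 3.13×8.314×273/502 = 14.2 L.
Adiabatic: TV^(γ−1) = const ⇒ T₂ = 273×(0.341)^0.400 = 178 K; PV^γ = const ⇒ P₂ = 111 kPa.
For an ideal gas ΔU = nCvΔT with Cv = (5/2)R = 20.8 J/(mol·K).
ΔU = 3.13×20.8×(178−273) = -6210 J.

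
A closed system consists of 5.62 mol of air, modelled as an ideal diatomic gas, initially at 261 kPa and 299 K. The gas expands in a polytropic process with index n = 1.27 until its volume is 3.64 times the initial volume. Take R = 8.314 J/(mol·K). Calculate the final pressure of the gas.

V₁ = nRT₁/P₁ = 5.62×8.314×299/261 = 53.5 L.
Polytropic n=1.27: T₂ = T₁(V₁/V₂)^(n−1) = 299×(0.275)^0.27 = 211 K; P₂ = P₁(V₁/V₂)^n = 50.6 kPa.

50.6 kPa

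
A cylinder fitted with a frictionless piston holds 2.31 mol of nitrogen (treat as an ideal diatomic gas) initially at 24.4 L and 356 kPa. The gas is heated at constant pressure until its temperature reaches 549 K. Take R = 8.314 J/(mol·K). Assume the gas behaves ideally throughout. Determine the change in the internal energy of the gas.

T₁ = P₁V₁/(nR) = 356×24.4/(2.31×8.314) = 452 K.
Isobaric: P stays 356 kPa; V/T = const ⇒ T₂ = 549 K, V₂ = 29.6 L.
For an ideal gas ΔU = nCvΔT with Cv = (5/2)R = 20.8 J/(mol·K).
ΔU = 2.31×20.8×(549−452) = 4640 J.

4640 J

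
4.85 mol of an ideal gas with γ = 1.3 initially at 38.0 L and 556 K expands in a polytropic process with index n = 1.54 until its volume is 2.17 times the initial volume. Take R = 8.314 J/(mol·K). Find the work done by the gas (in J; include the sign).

P₁ = nRT₁/V₁ = 4.85×8.314×556/38.0 = 590 kPa.
Polytropic n=1.54: T₂ = T₁(V₁/V₂)^(n−1) = 556×(0.461)^0.54 = 366 K; P₂ = P₁(V₁/V₂)^n = 179 kPa.
W = (P₁V₁−P₂V₂)/(n−1) = (590×38.0−179×82.5)/0.54 = 14200 J.

14200 J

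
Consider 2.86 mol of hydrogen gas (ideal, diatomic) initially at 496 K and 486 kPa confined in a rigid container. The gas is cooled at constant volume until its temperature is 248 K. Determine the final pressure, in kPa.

243 kPa

V₁ = nRT₁/P₁ = 2.86×8.314×496/486 = 24.3 L.
Isochoric: V stays 24.3 L; P/T = const ⇒ T₂ = 248 K, P₂ = 243 kPa.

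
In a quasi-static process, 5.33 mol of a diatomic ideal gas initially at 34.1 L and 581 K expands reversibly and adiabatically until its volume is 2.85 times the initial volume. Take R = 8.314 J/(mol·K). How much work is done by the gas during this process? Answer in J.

22000 J

P₁ = nRT₁/V₁ = 5.33×8.314×581/34.1 = 755 kPa.
Adiabatic: TV^(γ−1) = const ⇒ T₂ = 581×(0.351)^0.400 = 382 K; PV^γ = const ⇒ P₂ = 174 kPa.
ΔU = nCvΔT = 5.33×20.8×(382−581) = -22000 J.
Q = 0 for an adiabatic process, so W = −ΔU = 22000 J.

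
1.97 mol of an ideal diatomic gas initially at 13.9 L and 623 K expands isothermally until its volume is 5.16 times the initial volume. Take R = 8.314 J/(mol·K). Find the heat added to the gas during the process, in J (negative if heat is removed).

P₁ = nRT₁/V₁ = 1.97×8.314×623/13.9 = 734 kPa.
Isothermal: T stays 623 K; PV = const ⇒ V₂ = 71.7 L, P₂ = 142 kPa.
ΔU = 0 (ideal gas, T constant).
W = nRT ln(V₂/V₁) = 1.97×8.314×623×ln(5.16) = 16700 J.
Q = ΔU + W = 16700 J.

16700 J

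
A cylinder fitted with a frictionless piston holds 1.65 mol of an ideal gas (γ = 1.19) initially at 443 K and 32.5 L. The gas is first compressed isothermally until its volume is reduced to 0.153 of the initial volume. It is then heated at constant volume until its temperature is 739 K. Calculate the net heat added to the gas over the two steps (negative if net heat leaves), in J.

9960 J

P₁ = nRT₁/V₁ = 1.65×8.314×443/32.5 = 187 kPa.
Step 1 — Isothermal: T stays 443 K; PV = const ⇒ V₂ = 4.97 L, P₂ = 1220 kPa.
ΔU = 0 (ideal gas, T constant).
W = nRT ln(V₂/V₁) = 1.65×8.314×443×ln(0.153) = -11400 J.
Q = ΔU + W = -11400 J.
State after step 1: P = 1220 kPa, V = 4.97 L, T = 443 K.
Step 2 — Isochoric: V stays 4.97 L; P/T = const ⇒ T₂ = 739 K, P₂ = 2040 kPa.
W = 0 (no volume change).
ΔU = nCvΔT = 1.65×43.8×(739−443) = 21400 J.
Q = ΔU = 21400 J.
Net over both steps: W = -11400 J, Q = 9960 J, ΔU = 21400 J.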